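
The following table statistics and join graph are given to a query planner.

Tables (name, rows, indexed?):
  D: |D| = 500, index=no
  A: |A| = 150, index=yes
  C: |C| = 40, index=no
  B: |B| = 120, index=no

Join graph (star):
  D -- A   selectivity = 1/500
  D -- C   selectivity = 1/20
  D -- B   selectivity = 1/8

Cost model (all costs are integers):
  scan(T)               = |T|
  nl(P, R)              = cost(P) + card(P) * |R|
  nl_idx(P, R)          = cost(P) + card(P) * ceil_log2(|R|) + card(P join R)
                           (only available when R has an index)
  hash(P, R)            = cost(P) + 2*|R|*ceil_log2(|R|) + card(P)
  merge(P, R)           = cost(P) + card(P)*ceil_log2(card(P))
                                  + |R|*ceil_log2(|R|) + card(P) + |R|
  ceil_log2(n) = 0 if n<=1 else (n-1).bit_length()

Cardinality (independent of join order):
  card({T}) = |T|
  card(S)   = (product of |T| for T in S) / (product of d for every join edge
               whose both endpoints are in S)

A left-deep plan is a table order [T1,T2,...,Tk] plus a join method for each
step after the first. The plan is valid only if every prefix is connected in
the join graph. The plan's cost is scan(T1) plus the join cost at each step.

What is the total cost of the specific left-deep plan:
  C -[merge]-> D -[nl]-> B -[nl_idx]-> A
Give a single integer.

249820

step 1: scan C: cost=40, card=40
step 2: join D via merge
    card(P join D) = 40*500/(20) = 1000
    cost = 40 + 40*6 + 500*9 + 40 + 500 = 5320
step 3: join B via nl
    card(P join B) = 1000*120/(8) = 15000
    cost = 5320 + 1000*120 = 125320
step 4: join A via nl_idx
    card(P join A) = 15000*150/(500) = 4500
    cost = 125320 + 15000*8 + 4500 = 249820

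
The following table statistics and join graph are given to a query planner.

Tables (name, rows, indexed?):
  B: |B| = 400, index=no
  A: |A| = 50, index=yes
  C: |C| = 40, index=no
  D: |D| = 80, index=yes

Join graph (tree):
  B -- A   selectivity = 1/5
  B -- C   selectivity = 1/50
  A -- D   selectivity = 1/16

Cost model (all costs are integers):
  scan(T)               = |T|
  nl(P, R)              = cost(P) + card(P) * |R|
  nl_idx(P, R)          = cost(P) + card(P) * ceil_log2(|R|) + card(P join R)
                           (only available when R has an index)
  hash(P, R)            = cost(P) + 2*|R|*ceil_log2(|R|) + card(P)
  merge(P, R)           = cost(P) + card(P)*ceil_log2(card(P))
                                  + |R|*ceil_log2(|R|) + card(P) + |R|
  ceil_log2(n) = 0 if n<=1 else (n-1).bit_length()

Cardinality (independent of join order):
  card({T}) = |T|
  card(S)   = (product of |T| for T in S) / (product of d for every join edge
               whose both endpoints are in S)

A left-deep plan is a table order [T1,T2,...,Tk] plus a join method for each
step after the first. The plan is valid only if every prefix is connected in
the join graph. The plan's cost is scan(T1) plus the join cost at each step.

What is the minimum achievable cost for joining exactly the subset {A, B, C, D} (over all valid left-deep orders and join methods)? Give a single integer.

Selinger DP over subsets of {A,B,C,D}:
  {B}: scan cost=400, card=400
  {A}: scan cost=50, card=50
  {C}: scan cost=40, card=40
  {D}: scan cost=80, card=80
  {AB}: card=4000; try (A,hash)→1400, (B,merge)→4400, (A,merge)→4750, (A,nl_idx)→6800, (B,hash)→7300, (B,nl)→20050 …(+1); best=1400 via (A,hash)
  {BC}: card=320; try (C,hash)→1280, (B,merge)→4320, (C,merge)→4680, (B,hash)→7280, (B,nl)→16040, (C,nl)→16400; best=1280 via (C,hash)
  {AD}: card=250; try (D,nl_idx)→650, (A,hash)→760, (A,nl_idx)→810, (D,merge)→1040, (A,merge)→1070, (D,hash)→1220 …(+2); best=650 via (D,nl_idx)
  {ABC}: card=3200; try (A,hash)→2200, (A,merge)→4830, (C,hash)→5880, (A,nl_idx)→6400, (A,nl)→17280, (C,merge)→53680 …(+1); best=2200 via (A,hash)
  {ABD}: card=20000; try (D,hash)→6520, (B,merge)→6900, (B,hash)→8100, (D,nl_idx)→49400, (D,merge)→54040, (B,nl)→100650 …(+1); best=6520 via (D,hash)
  {ABCD}: card=16000; try (D,hash)→6520, (C,hash)→27000, (D,nl_idx)→40600, (D,merge)→44440, (D,nl)→258200, (C,merge)→326800 …(+1); best=6520 via (D,hash)

6520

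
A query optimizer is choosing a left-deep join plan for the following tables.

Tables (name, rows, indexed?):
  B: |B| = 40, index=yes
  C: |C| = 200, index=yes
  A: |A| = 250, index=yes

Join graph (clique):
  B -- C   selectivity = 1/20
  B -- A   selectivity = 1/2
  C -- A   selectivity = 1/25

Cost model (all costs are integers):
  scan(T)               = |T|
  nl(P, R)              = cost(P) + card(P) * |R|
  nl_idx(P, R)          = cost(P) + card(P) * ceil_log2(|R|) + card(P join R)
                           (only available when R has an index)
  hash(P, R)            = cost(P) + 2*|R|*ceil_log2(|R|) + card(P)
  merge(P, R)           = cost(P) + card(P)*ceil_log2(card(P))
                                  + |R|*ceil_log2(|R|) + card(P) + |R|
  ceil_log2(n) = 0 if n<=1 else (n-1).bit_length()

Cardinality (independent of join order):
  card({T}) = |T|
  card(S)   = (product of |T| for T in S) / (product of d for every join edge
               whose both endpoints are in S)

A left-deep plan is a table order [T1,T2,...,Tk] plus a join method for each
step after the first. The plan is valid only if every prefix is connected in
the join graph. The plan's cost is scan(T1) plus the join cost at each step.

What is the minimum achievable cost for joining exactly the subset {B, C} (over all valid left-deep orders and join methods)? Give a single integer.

Selinger DP over subsets of {B,C}:
  {B}: scan cost=40, card=40
  {C}: scan cost=200, card=200
  {BC}: card=400; try (C,nl_idx)→760, (B,hash)→880, (B,nl_idx)→1800, (C,merge)→2120, (B,merge)→2280, (C,hash)→3280 …(+2); best=760 via (C,nl_idx)

760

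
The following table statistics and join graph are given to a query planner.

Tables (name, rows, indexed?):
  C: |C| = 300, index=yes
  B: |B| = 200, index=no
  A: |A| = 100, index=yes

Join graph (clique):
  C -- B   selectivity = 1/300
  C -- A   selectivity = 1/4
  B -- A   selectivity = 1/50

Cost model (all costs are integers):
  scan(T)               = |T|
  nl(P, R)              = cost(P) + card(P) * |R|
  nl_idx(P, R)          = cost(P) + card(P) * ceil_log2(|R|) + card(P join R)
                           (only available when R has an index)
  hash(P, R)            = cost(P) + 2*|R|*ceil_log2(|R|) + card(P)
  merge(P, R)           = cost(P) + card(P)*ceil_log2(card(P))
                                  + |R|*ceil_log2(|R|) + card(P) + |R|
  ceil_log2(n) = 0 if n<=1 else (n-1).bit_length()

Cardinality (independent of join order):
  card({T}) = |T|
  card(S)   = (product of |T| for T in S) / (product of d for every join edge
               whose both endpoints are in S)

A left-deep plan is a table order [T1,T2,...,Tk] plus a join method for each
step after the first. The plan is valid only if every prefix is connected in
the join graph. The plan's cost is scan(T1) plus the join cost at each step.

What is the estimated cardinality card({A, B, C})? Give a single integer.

Tables in S: A(100), B(200), C(300)
Edges inside S: C-B(d=300), C-A(d=4), B-A(d=50)
numerator = 100 * 200 * 300 = 6000000
denominator = 300 * 4 * 50 = 60000
card(S) = 6000000 / 60000 = 100

100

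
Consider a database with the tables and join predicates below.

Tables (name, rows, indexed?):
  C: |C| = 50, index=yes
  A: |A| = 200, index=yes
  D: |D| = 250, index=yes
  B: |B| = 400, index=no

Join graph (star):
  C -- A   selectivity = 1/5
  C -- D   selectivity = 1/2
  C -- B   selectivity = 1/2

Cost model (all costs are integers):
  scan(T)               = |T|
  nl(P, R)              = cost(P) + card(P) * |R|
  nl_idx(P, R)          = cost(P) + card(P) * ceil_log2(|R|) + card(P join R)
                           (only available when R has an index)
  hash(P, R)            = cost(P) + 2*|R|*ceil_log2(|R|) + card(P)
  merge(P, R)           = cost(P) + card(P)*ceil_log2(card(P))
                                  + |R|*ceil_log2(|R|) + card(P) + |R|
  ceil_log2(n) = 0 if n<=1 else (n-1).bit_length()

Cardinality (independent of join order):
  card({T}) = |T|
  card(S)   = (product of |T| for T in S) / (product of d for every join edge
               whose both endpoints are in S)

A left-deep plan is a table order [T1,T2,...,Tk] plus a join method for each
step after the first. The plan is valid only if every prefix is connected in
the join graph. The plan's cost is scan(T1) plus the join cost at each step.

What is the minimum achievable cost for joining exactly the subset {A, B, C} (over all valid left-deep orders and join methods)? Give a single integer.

10200

Selinger DP over subsets of {A,B,C}:
  {C}: scan cost=50, card=50
  {A}: scan cost=200, card=200
  {B}: scan cost=400, card=400
  {AC}: card=2000; try (C,hash)→1000, (A,merge)→2200, (C,merge)→2350, (A,nl_idx)→2450, (A,hash)→3300, (C,nl_idx)→3400 …(+2); best=1000 via (C,hash)
  {BC}: card=10000; try (C,hash)→1400, (B,merge)→4400, (C,merge)→4750, (B,hash)→7300, (C,nl_idx)→12800, (B,nl)→20050 …(+1); best=1400 via (C,hash)
  {ABC}: card=400000; try (B,hash)→10200, (A,hash)→14600, (B,merge)→29000, (A,merge)→153200, (A,nl_idx)→481400, (B,nl)→801000 …(+1); best=10200 via (B,hash)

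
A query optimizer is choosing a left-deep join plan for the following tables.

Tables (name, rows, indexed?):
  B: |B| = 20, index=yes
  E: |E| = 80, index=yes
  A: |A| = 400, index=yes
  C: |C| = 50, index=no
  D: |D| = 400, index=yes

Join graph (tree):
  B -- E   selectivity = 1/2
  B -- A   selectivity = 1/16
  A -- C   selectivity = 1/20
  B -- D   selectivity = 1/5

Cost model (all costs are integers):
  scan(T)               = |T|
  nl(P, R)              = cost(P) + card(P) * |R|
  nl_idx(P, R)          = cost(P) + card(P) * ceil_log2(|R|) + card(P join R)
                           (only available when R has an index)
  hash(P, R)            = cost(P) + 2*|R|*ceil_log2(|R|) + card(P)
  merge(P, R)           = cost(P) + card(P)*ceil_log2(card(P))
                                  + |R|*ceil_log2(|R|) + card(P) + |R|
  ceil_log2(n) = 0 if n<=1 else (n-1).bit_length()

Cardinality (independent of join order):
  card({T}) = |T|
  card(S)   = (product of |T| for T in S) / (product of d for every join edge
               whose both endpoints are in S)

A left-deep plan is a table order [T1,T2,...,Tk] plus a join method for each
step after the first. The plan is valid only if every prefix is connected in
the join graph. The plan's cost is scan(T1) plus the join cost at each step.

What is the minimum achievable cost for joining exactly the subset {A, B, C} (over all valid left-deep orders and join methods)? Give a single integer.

1800

Selinger DP over subsets of {A,B,C}:
  {B}: scan cost=20, card=20
  {A}: scan cost=400, card=400
  {C}: scan cost=50, card=50
  {AB}: card=500; try (A,nl_idx)→700, (B,hash)→1000, (B,nl_idx)→2900, (A,merge)→4140, (B,merge)→4520, (A,hash)→7240 …(+2); best=700 via (A,nl_idx)
  {AC}: card=1000; try (C,hash)→1400, (A,nl_idx)→1500, (A,merge)→4400, (C,merge)→4750, (A,hash)→7300, (A,nl)→20050 …(+1); best=1400 via (C,hash)
  {ABC}: card=1250; try (C,hash)→1800, (B,hash)→2600, (C,merge)→6050, (B,nl_idx)→7650, (B,merge)→12520, (B,nl)→21400 …(+1); best=1800 via (C,hash)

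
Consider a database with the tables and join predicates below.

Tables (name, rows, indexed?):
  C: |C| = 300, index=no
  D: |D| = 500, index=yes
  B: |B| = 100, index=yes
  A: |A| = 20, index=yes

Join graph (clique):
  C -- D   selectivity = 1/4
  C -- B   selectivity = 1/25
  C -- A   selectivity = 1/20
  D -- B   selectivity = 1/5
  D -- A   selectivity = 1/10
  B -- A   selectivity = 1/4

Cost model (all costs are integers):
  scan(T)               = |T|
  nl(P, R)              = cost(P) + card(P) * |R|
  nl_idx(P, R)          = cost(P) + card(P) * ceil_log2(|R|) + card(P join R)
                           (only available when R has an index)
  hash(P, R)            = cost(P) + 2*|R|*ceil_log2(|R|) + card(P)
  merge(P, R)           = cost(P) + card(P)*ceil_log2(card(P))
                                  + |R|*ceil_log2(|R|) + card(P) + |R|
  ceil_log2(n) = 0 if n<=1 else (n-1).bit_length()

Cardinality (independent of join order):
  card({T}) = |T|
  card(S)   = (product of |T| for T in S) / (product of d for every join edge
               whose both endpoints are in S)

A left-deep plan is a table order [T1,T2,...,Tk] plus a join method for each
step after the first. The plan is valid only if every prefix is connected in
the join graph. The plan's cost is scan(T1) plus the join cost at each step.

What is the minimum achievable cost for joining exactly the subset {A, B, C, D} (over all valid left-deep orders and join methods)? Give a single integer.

5950

Selinger DP over subsets of {A,B,C,D}:
  {C}: scan cost=300, card=300
  {D}: scan cost=500, card=500
  {B}: scan cost=100, card=100
  {A}: scan cost=20, card=20
  {CD}: card=37500; try (C,hash)→6400, (D,merge)→8300, (C,merge)→8500, (D,hash)→9600, (D,nl_idx)→40500, (D,nl)→150300 …(+1); best=6400 via (C,hash)
  {BC}: card=1200; try (B,hash)→2000, (B,nl_idx)→3600, (C,merge)→3900, (B,merge)→4100, (C,hash)→5600, (C,nl)→30100 …(+1); best=2000 via (B,hash)
  {AC}: card=300; try (A,hash)→800, (A,nl_idx)→2100, (C,merge)→3140, (A,merge)→3420, (C,hash)→5440, (C,nl)→6020 …(+1); best=800 via (A,hash)
  {BD}: card=10000; try (B,hash)→2400, (D,merge)→5900, (B,merge)→6300, (D,hash)→9200, (D,nl_idx)→11000, (B,nl_idx)→14000 …(+2); best=2400 via (B,hash)
  {AD}: card=1000; try (D,nl_idx)→1200, (A,hash)→1200, (A,nl_idx)→4000, (D,merge)→5140, (A,merge)→5620, (D,hash)→9040 …(+2); best=1200 via (D,nl_idx)
  {AB}: card=500; try (A,hash)→400, (B,nl_idx)→660, (B,merge)→940, (A,merge)→1020, (A,nl_idx)→1100, (B,hash)→1440 …(+2); best=400 via (A,hash)
  {BCD}: card=30000; try (D,hash)→12200, (C,hash)→17800, (D,merge)→21400, (D,nl_idx)→42800, (B,hash)→45300, (C,merge)→155400 …(+5); best=12200 via (D,hash)
  {ACD}: card=3750; try (D,nl_idx)→7250, (C,hash)→7600, (D,merge)→8800, (D,hash)→10100, (C,merge)→15200, (A,hash)→44100 …(+5); best=7250 via (D,nl_idx)
  {ABC}: card=300; try (B,hash)→2500, (B,nl_idx)→3200, (A,hash)→3400, (B,merge)→4600, (C,hash)→6300, (A,nl_idx)→8300 …(+5); best=2500 via (B,hash)
  {ABD}: card=5000; try (B,hash)→3600, (D,hash)→9900, (D,nl_idx)→9900, (D,merge)→10400, (A,hash)→12600, (B,merge)→13000 …(+6); best=3600 via (B,hash)
  {ABCD}: card=750; try (D,nl_idx)→5950, (D,merge)→10500, (D,hash)→11800, (B,hash)→12400, (C,hash)→14000, (B,nl_idx)→34250 …(+9); best=5950 via (D,nl_idx)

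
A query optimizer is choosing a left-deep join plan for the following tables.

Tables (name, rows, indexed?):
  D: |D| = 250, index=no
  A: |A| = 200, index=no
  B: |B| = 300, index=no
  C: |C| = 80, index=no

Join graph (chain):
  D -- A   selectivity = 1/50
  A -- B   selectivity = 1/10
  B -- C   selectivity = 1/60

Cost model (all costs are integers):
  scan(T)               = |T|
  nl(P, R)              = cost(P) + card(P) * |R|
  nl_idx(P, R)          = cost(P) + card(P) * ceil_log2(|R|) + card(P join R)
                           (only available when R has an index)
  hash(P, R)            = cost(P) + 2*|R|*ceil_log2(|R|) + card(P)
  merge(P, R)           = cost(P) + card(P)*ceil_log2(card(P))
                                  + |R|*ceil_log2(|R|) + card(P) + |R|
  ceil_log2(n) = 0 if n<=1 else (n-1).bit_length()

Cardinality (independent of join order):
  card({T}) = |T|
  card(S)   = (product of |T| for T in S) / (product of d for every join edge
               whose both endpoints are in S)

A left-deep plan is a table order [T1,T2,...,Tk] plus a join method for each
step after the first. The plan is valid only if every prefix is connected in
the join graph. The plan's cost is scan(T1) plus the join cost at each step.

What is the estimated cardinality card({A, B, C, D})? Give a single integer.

Tables in S: A(200), B(300), C(80), D(250)
Edges inside S: D-A(d=50), A-B(d=10), B-C(d=60)
numerator = 200 * 300 * 80 * 250 = 1200000000
denominator = 50 * 10 * 60 = 30000
card(S) = 1200000000 / 30000 = 40000

40000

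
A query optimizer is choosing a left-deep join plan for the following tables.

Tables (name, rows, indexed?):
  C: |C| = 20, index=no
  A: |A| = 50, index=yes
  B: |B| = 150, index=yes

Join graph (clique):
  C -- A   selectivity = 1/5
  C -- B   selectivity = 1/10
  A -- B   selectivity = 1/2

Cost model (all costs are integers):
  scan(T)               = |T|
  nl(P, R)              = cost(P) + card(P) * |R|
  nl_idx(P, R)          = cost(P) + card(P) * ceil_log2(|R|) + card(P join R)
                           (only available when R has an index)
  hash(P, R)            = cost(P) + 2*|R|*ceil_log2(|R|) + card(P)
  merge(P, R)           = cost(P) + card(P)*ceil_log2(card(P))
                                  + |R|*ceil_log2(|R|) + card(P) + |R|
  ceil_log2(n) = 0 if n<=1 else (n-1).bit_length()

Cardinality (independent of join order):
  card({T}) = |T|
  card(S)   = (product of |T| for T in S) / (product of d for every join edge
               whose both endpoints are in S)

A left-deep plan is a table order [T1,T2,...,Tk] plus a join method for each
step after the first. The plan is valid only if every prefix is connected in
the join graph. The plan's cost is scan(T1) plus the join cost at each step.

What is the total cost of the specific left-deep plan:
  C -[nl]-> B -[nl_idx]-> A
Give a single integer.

6320

step 1: scan C: cost=20, card=20
step 2: join B via nl
    card(P join B) = 20*150/(10) = 300
    cost = 20 + 20*150 = 3020
step 3: join A via nl_idx
    card(P join A) = 300*50/(5*2) = 1500
    cost = 3020 + 300*6 + 1500 = 6320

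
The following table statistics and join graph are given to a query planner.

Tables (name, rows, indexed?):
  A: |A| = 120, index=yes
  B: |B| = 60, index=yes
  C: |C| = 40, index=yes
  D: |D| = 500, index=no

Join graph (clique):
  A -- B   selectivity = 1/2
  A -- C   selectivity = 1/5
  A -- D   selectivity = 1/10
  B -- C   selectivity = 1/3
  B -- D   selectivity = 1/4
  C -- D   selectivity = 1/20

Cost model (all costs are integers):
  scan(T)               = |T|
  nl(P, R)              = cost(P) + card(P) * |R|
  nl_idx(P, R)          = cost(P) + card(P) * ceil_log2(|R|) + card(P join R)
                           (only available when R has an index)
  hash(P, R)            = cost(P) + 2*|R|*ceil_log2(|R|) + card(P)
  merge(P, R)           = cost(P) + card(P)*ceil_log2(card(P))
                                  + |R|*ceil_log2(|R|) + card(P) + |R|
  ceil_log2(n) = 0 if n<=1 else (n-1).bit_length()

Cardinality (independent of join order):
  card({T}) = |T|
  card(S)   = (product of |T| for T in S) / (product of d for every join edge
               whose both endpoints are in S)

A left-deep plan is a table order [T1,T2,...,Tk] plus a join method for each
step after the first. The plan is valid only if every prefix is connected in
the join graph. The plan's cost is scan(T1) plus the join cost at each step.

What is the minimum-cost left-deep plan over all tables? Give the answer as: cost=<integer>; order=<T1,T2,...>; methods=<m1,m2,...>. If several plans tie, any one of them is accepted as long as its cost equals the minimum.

Selinger DP (subsets sized 1..n):
  {A}: scan cost=120, card=120
  {B}: scan cost=60, card=60
  {C}: scan cost=40, card=40
  {D}: scan cost=500, card=500
  {AB}: card=3600; try (B,hash)→960, (A,merge)→1440, (B,merge)→1500, (A,hash)→1800, (A,nl_idx)→4080, (B,nl_idx)→4440 …(+2); best=960 via (B,hash)
  {AC}: card=960; try (C,hash)→720, (A,merge)→1280, (A,nl_idx)→1280, (C,merge)→1360, (A,hash)→1760, (C,nl_idx)→1800 …(+2); best=720 via (C,hash)
  {AD}: card=6000; try (A,hash)→2680, (D,merge)→6080, (A,merge)→6460, (D,hash)→9240, (A,nl_idx)→10000, (D,nl)→60120 …(+1); best=2680 via (A,hash)
  {BC}: card=800; try (C,hash)→600, (B,merge)→740, (C,merge)→760, (B,hash)→800, (B,nl_idx)→1080, (C,nl_idx)→1220 …(+2); best=600 via (C,hash)
  {BD}: card=7500; try (B,hash)→1720, (D,merge)→5480, (B,merge)→5920, (D,hash)→9120, (B,nl_idx)→11000, (D,nl)→30060 …(+1); best=1720 via (B,hash)
  {CD}: card=1000; try (C,hash)→1480, (C,nl_idx)→4500, (D,merge)→5320, (C,merge)→5780, (D,hash)→9080, (D,nl)→20040 …(+1); best=1480 via (C,hash)
  {ABC}: card=9600; try (B,hash)→2400, (A,hash)→3080, (C,hash)→5040, (A,merge)→10360, (B,merge)→11700, (A,nl_idx)→15800 …(+6); best=2400 via (B,hash)
  {ABD}: card=45000; try (B,hash)→9400, (A,hash)→10900, (D,hash)→13560, (D,merge)→52760, (B,nl_idx)→83680, (B,merge)→87100 …(+5); best=9400 via (B,hash)
  {ACD}: card=2400; try (A,hash)→4160, (C,hash)→9160, (D,hash)→10680, (A,nl_idx)→10880, (A,merge)→13440, (D,merge)→16280 …(+5); best=4160 via (A,hash)
  {BCD}: card=5000; try (B,hash)→3200, (C,hash)→9700, (D,hash)→10400, (B,nl_idx)→12480, (B,merge)→12900, (D,merge)→14400 …(+5); best=3200 via (B,hash)
  {ABCD}: card=6000; try (B,hash)→7280, (A,hash)→9880, (D,hash)→21000, (B,nl_idx)→24560, (B,merge)→35780, (A,nl_idx)→44200 …(+9); best=7280 via (B,hash)

cost=7280; order=D,C,A,B; methods=hash,hash,hash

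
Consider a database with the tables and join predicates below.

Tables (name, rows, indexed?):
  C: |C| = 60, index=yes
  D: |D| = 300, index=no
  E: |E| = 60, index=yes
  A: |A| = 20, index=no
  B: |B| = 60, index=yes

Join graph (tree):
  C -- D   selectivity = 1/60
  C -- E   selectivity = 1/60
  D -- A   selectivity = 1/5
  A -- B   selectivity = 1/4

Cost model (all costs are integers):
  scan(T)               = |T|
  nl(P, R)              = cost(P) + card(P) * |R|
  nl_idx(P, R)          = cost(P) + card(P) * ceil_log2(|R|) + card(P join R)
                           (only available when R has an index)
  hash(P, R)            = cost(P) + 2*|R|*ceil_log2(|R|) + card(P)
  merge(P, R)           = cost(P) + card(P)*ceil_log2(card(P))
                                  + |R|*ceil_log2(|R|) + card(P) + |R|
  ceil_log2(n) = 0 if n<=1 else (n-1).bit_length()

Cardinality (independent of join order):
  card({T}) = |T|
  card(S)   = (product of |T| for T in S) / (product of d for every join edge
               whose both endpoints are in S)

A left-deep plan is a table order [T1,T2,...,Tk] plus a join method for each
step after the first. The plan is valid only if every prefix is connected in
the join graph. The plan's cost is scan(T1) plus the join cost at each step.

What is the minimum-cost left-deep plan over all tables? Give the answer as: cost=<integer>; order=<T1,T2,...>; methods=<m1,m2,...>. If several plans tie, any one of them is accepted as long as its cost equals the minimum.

Selinger DP (subsets sized 1..n):
  {C}: scan cost=60, card=60
  {D}: scan cost=300, card=300
  {E}: scan cost=60, card=60
  {A}: scan cost=20, card=20
  {B}: scan cost=60, card=60
  {CD}: card=300; try (C,hash)→1320, (C,nl_idx)→2400, (D,merge)→3480, (C,merge)→3720, (D,hash)→5520, (D,nl)→18060 …(+1); best=1320 via (C,hash)
  {CE}: card=60; try (E,nl_idx)→480, (C,nl_idx)→480, (E,hash)→840, (C,hash)→840, (E,merge)→900, (C,merge)→900 …(+2); best=480 via (E,nl_idx)
  {AD}: card=1200; try (A,hash)→800, (D,merge)→3140, (A,merge)→3420, (D,hash)→5440, (D,nl)→6020, (A,nl)→6300; best=800 via (A,hash)
  {AB}: card=300; try (A,hash)→320, (B,nl_idx)→440, (B,merge)→560, (A,merge)→600, (B,hash)→760, (B,nl)→1220 …(+1); best=320 via (A,hash)
  {CDE}: card=300; try (E,hash)→2340, (E,nl_idx)→3420, (D,merge)→3900, (E,merge)→4740, (D,hash)→5940, (D,nl)→18480 …(+1); best=2340 via (E,hash)
  {ACD}: card=1200; try (A,hash)→1820, (C,hash)→2720, (A,merge)→4440, (A,nl)→7320, (C,nl_idx)→9200, (C,merge)→15620 …(+1); best=1820 via (A,hash)
  {ABD}: card=18000; try (B,hash)→2720, (D,hash)→6020, (D,merge)→6320, (B,merge)→15620, (B,nl_idx)→26000, (B,nl)→72800 …(+1); best=2720 via (B,hash)
  {ACDE}: card=1200; try (A,hash)→2840, (E,hash)→3740, (A,merge)→5460, (A,nl)→8340, (E,nl_idx)→10220, (E,merge)→16640 …(+1); best=2840 via (A,hash)
  {ABCD}: card=18000; try (B,hash)→3740, (B,merge)→16640, (C,hash)→21440, (B,nl_idx)→27020, (B,nl)→73820, (C,nl_idx)→128720 …(+2); best=3740 via (B,hash)
  {ABCDE}: card=18000; try (B,hash)→4760, (B,merge)→17660, (E,hash)→22460, (B,nl_idx)→28040, (B,nl)→74840, (E,nl_idx)→129740 …(+2); best=4760 via (B,hash)

cost=4760; order=D,C,E,A,B; methods=hash,hash,hash,hash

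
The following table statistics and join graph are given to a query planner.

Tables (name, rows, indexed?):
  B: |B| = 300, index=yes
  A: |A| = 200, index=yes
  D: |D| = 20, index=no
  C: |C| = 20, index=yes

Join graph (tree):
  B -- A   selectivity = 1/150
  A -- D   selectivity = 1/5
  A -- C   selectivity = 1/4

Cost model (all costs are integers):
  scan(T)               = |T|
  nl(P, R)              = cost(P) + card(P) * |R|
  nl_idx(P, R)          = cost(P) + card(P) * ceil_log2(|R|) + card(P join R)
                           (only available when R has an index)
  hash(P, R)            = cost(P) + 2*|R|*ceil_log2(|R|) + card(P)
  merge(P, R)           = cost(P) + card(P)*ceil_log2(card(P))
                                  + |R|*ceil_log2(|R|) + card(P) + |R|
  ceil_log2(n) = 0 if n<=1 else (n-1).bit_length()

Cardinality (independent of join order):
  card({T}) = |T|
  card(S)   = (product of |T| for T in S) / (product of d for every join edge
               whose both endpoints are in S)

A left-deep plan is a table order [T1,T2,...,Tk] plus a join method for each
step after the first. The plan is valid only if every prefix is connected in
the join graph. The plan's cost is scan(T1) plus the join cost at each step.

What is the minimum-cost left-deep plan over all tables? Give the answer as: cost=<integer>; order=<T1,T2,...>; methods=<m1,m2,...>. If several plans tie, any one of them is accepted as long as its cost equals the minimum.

Selinger DP (subsets sized 1..n):
  {B}: scan cost=300, card=300
  {A}: scan cost=200, card=200
  {D}: scan cost=20, card=20
  {C}: scan cost=20, card=20
  {AB}: card=400; try (B,nl_idx)→2400, (A,nl_idx)→3100, (A,hash)→3800, (B,merge)→5000, (A,merge)→5100, (B,hash)→5800 …(+2); best=2400 via (B,nl_idx)
  {AD}: card=800; try (D,hash)→600, (A,nl_idx)→980, (A,merge)→1940, (D,merge)→2120, (A,hash)→3240, (A,nl)→4020 …(+1); best=600 via (D,hash)
  {AC}: card=1000; try (C,hash)→600, (A,nl_idx)→1180, (A,merge)→1940, (C,merge)→2120, (C,nl_idx)→2200, (A,hash)→3240 …(+2); best=600 via (C,hash)
  {ABD}: card=1600; try (D,hash)→3000, (D,merge)→6520, (B,hash)→6800, (B,nl_idx)→9400, (D,nl)→10400, (B,merge)→12400 …(+1); best=3000 via (D,hash)
  {ABC}: card=2000; try (C,hash)→3000, (C,nl_idx)→6400, (C,merge)→6520, (B,hash)→7000, (C,nl)→10400, (B,nl_idx)→11600 …(+2); best=3000 via (C,hash)
  {ACD}: card=4000; try (C,hash)→1600, (D,hash)→1800, (C,nl_idx)→8600, (C,merge)→9520, (D,merge)→11720, (C,nl)→16600 …(+1); best=1600 via (C,hash)
  {ABCD}: card=8000; try (C,hash)→4800, (D,hash)→5200, (B,hash)→11000, (C,nl_idx)→19000, (C,merge)→22320, (D,merge)→27120 …(+5); best=4800 via (C,hash)

cost=4800; order=A,B,D,C; methods=nl_idx,hash,hash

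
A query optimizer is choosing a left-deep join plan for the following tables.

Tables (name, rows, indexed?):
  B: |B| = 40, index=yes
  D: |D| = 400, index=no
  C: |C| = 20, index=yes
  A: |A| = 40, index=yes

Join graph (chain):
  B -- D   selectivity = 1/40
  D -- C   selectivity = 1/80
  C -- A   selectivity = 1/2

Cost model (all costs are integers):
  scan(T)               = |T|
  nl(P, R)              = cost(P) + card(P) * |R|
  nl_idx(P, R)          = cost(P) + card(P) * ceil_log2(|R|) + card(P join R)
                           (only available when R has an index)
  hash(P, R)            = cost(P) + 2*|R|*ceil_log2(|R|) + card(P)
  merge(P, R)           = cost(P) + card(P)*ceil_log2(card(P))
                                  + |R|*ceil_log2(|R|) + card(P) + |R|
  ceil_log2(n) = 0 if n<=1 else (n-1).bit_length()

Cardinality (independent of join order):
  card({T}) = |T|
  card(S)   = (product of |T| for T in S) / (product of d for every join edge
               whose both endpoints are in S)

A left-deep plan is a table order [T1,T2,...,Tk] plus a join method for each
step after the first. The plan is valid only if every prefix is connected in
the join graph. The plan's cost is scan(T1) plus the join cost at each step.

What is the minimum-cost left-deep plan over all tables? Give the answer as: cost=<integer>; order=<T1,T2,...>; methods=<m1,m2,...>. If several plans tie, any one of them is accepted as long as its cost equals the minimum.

cost=2160; order=D,C,B,A; methods=hash,hash,hash

Selinger DP (subsets sized 1..n):
  {B}: scan cost=40, card=40
  {D}: scan cost=400, card=400
  {C}: scan cost=20, card=20
  {A}: scan cost=40, card=40
  {BD}: card=400; try (B,hash)→1280, (B,nl_idx)→3200, (D,merge)→4320, (B,merge)→4680, (D,hash)→7280, (D,nl)→16040 …(+1); best=1280 via (B,hash)
  {CD}: card=100; try (C,hash)→1000, (C,nl_idx)→2500, (D,merge)→4140, (C,merge)→4520, (D,hash)→7240, (D,nl)→8020 …(+1); best=1000 via (C,hash)
  {AC}: card=400; try (C,hash)→280, (A,merge)→420, (C,merge)→440, (A,hash)→520, (A,nl_idx)→540, (C,nl_idx)→640 …(+2); best=280 via (C,hash)
  {BCD}: card=100; try (B,hash)→1580, (B,nl_idx)→1700, (C,hash)→1880, (B,merge)→2080, (C,nl_idx)→3380, (B,nl)→5000 …(+2); best=1580 via (B,hash)
  {ACD}: card=2000; try (A,hash)→1580, (A,merge)→2080, (A,nl_idx)→3600, (A,nl)→5000, (D,hash)→7880, (D,merge)→8280 …(+1); best=1580 via (A,hash)
  {ABCD}: card=2000; try (A,hash)→2160, (A,merge)→2660, (B,hash)→4060, (A,nl_idx)→4180, (A,nl)→5580, (B,nl_idx)→15580 …(+2); best=2160 via (A,hash)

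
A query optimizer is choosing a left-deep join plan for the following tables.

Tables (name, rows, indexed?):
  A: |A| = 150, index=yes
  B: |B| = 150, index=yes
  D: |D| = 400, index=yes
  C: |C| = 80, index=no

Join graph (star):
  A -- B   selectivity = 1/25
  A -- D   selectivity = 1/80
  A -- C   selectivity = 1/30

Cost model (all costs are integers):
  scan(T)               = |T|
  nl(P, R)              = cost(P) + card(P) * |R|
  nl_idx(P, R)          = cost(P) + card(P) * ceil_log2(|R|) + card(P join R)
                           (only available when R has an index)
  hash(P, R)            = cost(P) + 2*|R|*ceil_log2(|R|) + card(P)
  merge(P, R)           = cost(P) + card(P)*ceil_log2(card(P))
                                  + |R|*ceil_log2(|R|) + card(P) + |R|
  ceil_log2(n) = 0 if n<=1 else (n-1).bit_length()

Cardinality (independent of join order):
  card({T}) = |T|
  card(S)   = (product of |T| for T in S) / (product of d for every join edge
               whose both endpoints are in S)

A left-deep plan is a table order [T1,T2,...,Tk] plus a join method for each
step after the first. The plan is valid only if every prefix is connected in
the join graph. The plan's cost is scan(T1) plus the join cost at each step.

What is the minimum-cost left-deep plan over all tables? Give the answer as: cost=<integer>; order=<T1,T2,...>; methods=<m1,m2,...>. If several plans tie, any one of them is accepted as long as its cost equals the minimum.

cost=8520; order=A,D,C,B; methods=nl_idx,hash,hash

Selinger DP (subsets sized 1..n):
  {A}: scan cost=150, card=150
  {B}: scan cost=150, card=150
  {D}: scan cost=400, card=400
  {C}: scan cost=80, card=80
  {AB}: card=900; try (B,nl_idx)→2250, (A,nl_idx)→2250, (B,hash)→2700, (A,hash)→2700, (B,merge)→2850, (A,merge)→2850 …(+2); best=2250 via (B,nl_idx)
  {AD}: card=750; try (D,nl_idx)→2250, (A,hash)→3200, (A,nl_idx)→4350, (D,merge)→5500, (A,merge)→5750, (D,hash)→7500 …(+2); best=2250 via (D,nl_idx)
  {AC}: card=400; try (A,nl_idx)→1120, (C,hash)→1420, (A,merge)→2070, (C,merge)→2140, (A,hash)→2560, (A,nl)→12080 …(+1); best=1120 via (A,nl_idx)
  {ABD}: card=4500; try (B,hash)→5400, (D,hash)→10350, (B,merge)→11850, (B,nl_idx)→12750, (D,nl_idx)→14850, (D,merge)→16150 …(+2); best=5400 via (B,hash)
  {ABC}: card=2400; try (B,hash)→3920, (C,hash)→4270, (B,merge)→6470, (B,nl_idx)→6720, (C,merge)→12790, (B,nl)→61120 …(+1); best=3920 via (B,hash)
  {ACD}: card=2000; try (C,hash)→4120, (D,nl_idx)→6720, (D,hash)→8720, (D,merge)→9120, (C,merge)→11140, (C,nl)→62250 …(+1); best=4120 via (C,hash)
  {ABCD}: card=12000; try (B,hash)→8520, (C,hash)→11020, (D,hash)→13520, (B,merge)→29470, (B,nl_idx)→32120, (D,nl_idx)→37520 …(+5); best=8520 via (B,hash)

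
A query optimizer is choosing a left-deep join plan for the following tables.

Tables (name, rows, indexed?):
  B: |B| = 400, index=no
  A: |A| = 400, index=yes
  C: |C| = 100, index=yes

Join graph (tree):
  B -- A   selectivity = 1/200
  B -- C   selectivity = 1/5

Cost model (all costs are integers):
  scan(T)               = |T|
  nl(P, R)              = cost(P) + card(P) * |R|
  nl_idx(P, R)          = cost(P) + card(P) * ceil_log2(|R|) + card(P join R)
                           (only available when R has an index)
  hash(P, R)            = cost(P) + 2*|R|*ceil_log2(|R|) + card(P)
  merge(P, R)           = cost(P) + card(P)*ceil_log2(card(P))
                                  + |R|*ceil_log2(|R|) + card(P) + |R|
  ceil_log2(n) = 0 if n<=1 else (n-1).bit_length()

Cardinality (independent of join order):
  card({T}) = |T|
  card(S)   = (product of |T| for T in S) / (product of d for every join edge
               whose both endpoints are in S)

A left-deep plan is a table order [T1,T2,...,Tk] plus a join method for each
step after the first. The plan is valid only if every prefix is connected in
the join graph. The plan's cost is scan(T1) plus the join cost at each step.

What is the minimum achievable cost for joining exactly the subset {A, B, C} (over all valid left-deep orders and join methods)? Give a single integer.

Selinger DP over subsets of {A,B,C}:
  {B}: scan cost=400, card=400
  {A}: scan cost=400, card=400
  {C}: scan cost=100, card=100
  {AB}: card=800; try (A,nl_idx)→4800, (B,hash)→8000, (A,hash)→8000, (B,merge)→8400, (A,merge)→8400, (B,nl)→160400 …(+1); best=4800 via (A,nl_idx)
  {BC}: card=8000; try (C,hash)→2200, (B,merge)→4900, (C,merge)→5200, (B,hash)→7400, (C,nl_idx)→11200, (B,nl)→40100 …(+1); best=2200 via (C,hash)
  {ABC}: card=16000; try (C,hash)→7000, (C,merge)→14400, (A,hash)→17400, (C,nl_idx)→26400, (C,nl)→84800, (A,nl_idx)→90200 …(+2); best=7000 via (C,hash)

7000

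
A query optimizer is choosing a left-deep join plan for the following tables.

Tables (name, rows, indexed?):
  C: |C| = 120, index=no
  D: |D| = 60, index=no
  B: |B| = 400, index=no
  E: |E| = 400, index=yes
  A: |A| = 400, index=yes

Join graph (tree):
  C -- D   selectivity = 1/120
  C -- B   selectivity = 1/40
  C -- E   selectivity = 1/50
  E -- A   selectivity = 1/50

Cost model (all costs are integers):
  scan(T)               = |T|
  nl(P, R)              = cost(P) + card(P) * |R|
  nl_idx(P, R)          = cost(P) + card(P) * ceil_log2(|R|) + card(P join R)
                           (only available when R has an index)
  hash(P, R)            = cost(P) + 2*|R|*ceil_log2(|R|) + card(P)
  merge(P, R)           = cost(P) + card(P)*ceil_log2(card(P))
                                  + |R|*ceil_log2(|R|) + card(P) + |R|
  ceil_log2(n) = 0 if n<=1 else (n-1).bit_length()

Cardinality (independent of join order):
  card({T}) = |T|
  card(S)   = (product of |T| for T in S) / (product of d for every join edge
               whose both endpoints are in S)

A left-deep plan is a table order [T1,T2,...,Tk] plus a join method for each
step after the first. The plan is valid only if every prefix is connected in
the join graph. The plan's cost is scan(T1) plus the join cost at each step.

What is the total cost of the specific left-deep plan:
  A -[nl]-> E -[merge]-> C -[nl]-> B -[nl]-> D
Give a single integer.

step 1: scan A: cost=400, card=400
step 2: join E via nl
    card(P join E) = 400*400/(50) = 3200
    cost = 400 + 400*400 = 160400
step 3: join C via merge
    card(P join C) = 3200*120/(50) = 7680
    cost = 160400 + 3200*12 + 120*7 + 3200 + 120 = 202960
step 4: join B via nl
    card(P join B) = 7680*400/(40) = 76800
    cost = 202960 + 7680*400 = 3274960
step 5: join D via nl
    card(P join D) = 76800*60/(120) = 38400
    cost = 3274960 + 76800*60 = 7882960

7882960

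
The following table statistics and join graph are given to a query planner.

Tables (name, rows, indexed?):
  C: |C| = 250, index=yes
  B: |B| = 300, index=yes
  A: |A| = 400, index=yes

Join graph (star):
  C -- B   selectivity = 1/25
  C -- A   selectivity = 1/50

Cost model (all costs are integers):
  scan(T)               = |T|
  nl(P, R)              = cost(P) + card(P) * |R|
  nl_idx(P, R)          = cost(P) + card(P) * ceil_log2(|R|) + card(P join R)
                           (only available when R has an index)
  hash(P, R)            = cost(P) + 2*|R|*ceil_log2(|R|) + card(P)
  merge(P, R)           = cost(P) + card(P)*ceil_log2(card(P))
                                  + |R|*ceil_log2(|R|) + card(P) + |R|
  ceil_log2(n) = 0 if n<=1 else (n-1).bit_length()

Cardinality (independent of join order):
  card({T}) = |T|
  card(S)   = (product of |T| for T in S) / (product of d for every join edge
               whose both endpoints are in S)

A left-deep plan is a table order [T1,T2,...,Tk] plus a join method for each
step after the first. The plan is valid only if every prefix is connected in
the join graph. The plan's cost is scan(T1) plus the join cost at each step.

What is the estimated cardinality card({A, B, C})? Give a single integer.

24000

Tables in S: A(400), B(300), C(250)
Edges inside S: C-B(d=25), C-A(d=50)
numerator = 400 * 300 * 250 = 30000000
denominator = 25 * 50 = 1250
card(S) = 30000000 / 1250 = 24000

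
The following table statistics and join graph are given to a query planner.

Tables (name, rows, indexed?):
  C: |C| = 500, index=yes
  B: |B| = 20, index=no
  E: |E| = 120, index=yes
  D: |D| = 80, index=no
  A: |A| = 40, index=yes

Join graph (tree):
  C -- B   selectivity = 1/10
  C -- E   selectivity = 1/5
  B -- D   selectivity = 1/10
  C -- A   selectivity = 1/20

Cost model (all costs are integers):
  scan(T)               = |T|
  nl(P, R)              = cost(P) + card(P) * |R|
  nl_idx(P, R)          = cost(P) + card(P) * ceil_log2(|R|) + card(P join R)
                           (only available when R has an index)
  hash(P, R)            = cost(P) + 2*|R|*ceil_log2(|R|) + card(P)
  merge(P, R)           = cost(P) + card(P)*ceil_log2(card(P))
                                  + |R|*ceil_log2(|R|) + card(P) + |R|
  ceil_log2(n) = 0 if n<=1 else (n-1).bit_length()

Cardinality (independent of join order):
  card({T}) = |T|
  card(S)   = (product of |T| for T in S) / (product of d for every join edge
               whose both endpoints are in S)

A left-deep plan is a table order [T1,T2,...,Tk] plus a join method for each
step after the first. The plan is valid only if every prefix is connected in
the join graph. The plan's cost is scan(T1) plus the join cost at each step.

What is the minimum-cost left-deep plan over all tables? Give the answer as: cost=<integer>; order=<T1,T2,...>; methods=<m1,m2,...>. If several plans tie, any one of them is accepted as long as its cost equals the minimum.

cost=23400; order=A,C,B,D,E; methods=nl_idx,hash,hash,hash

Selinger DP (subsets sized 1..n):
  {C}: scan cost=500, card=500
  {B}: scan cost=20, card=20
  {E}: scan cost=120, card=120
  {D}: scan cost=80, card=80
  {A}: scan cost=40, card=40
  {BC}: card=1000; try (C,nl_idx)→1200, (B,hash)→1200, (C,merge)→5140, (B,merge)→5620, (C,hash)→9040, (C,nl)→10020 …(+1); best=1200 via (C,nl_idx)
  {CE}: card=12000; try (E,hash)→2680, (C,merge)→6080, (E,merge)→6460, (C,hash)→9240, (C,nl_idx)→13200, (E,nl_idx)→16000 …(+2); best=2680 via (E,hash)
  {AC}: card=1000; try (C,nl_idx)→1400, (A,hash)→1480, (A,nl_idx)→4500, (C,merge)→5320, (A,merge)→5780, (C,hash)→9080 …(+2); best=1400 via (C,nl_idx)
  {BD}: card=160; try (B,hash)→360, (D,merge)→780, (B,merge)→840, (D,hash)→1160, (D,nl)→1620, (B,nl)→1680; best=360 via (B,hash)
  {BCE}: card=24000; try (E,hash)→3880, (E,merge)→13160, (B,hash)→14880, (E,nl_idx)→32200, (E,nl)→121200, (B,merge)→182800 …(+1); best=3880 via (E,hash)
  {BCD}: card=8000; try (D,hash)→3320, (C,merge)→6800, (C,hash)→9520, (C,nl_idx)→9800, (D,merge)→12840, (C,nl)→80360 …(+1); best=3320 via (D,hash)
  {ABC}: card=2000; try (B,hash)→2600, (A,hash)→2680, (A,nl_idx)→9200, (A,merge)→12480, (B,merge)→12520, (B,nl)→21400 …(+1); best=2600 via (B,hash)
  {ACE}: card=24000; try (E,hash)→4080, (E,merge)→13360, (A,hash)→15160, (E,nl_idx)→32400, (A,nl_idx)→98680, (E,nl)→121400 …(+2); best=4080 via (E,hash)
  {BCDE}: card=192000; try (E,hash)→13000, (D,hash)→29000, (E,merge)→116280, (E,nl_idx)→251320, (D,merge)→388520, (E,nl)→963320 …(+1); best=13000 via (E,hash)
  {ABCE}: card=48000; try (E,hash)→6280, (E,merge)→27560, (B,hash)→28280, (A,hash)→28360, (E,nl_idx)→64600, (A,nl_idx)→195880 …(+5); best=6280 via (E,hash)
  {ABCD}: card=16000; try (D,hash)→5720, (A,hash)→11800, (D,merge)→27240, (A,nl_idx)→67320, (A,merge)→115600, (D,nl)→162600 …(+1); best=5720 via (D,hash)
  {ABCDE}: card=384000; try (E,hash)→23400, (D,hash)→55400, (A,hash)→205480, (E,merge)→246680, (E,nl_idx)→501720, (D,merge)→822920 …(+5); best=23400 via (E,hash)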